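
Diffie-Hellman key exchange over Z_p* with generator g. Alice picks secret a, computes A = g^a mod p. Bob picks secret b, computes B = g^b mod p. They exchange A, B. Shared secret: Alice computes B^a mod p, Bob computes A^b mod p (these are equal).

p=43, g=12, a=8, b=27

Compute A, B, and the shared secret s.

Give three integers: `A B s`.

A = 12^8 mod 43  (bits of 8 = 1000)
  bit 0 = 1: r = r^2 * 12 mod 43 = 1^2 * 12 = 1*12 = 12
  bit 1 = 0: r = r^2 mod 43 = 12^2 = 15
  bit 2 = 0: r = r^2 mod 43 = 15^2 = 10
  bit 3 = 0: r = r^2 mod 43 = 10^2 = 14
  -> A = 14
B = 12^27 mod 43  (bits of 27 = 11011)
  bit 0 = 1: r = r^2 * 12 mod 43 = 1^2 * 12 = 1*12 = 12
  bit 1 = 1: r = r^2 * 12 mod 43 = 12^2 * 12 = 15*12 = 8
  bit 2 = 0: r = r^2 mod 43 = 8^2 = 21
  bit 3 = 1: r = r^2 * 12 mod 43 = 21^2 * 12 = 11*12 = 3
  bit 4 = 1: r = r^2 * 12 mod 43 = 3^2 * 12 = 9*12 = 22
  -> B = 22
s = B^a = 22^8 mod 43  (bits of 8 = 1000)
  bit 0 = 1: r = r^2 * 22 mod 43 = 1^2 * 22 = 1*22 = 22
  bit 1 = 0: r = r^2 mod 43 = 22^2 = 11
  bit 2 = 0: r = r^2 mod 43 = 11^2 = 35
  bit 3 = 0: r = r^2 mod 43 = 35^2 = 21
  -> s = B^a = 21

Answer: 14 22 21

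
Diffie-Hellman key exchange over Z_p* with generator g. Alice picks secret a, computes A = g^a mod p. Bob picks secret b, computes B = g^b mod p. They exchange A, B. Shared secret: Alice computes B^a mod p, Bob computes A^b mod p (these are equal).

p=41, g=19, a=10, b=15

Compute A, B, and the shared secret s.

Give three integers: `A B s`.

A = 19^10 mod 41  (bits of 10 = 1010)
  bit 0 = 1: r = r^2 * 19 mod 41 = 1^2 * 19 = 1*19 = 19
  bit 1 = 0: r = r^2 mod 41 = 19^2 = 33
  bit 2 = 1: r = r^2 * 19 mod 41 = 33^2 * 19 = 23*19 = 27
  bit 3 = 0: r = r^2 mod 41 = 27^2 = 32
  -> A = 32
B = 19^15 mod 41  (bits of 15 = 1111)
  bit 0 = 1: r = r^2 * 19 mod 41 = 1^2 * 19 = 1*19 = 19
  bit 1 = 1: r = r^2 * 19 mod 41 = 19^2 * 19 = 33*19 = 12
  bit 2 = 1: r = r^2 * 19 mod 41 = 12^2 * 19 = 21*19 = 30
  bit 3 = 1: r = r^2 * 19 mod 41 = 30^2 * 19 = 39*19 = 3
  -> B = 3
s = B^a = 3^10 mod 41  (bits of 10 = 1010)
  bit 0 = 1: r = r^2 * 3 mod 41 = 1^2 * 3 = 1*3 = 3
  bit 1 = 0: r = r^2 mod 41 = 3^2 = 9
  bit 2 = 1: r = r^2 * 3 mod 41 = 9^2 * 3 = 40*3 = 38
  bit 3 = 0: r = r^2 mod 41 = 38^2 = 9
  -> s = B^a = 9

Answer: 32 3 9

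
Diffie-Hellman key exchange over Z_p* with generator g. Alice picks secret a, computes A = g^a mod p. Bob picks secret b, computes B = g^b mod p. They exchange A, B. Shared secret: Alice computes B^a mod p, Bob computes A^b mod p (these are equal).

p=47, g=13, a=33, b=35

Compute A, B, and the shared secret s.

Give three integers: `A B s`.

Answer: 45 38 40

Derivation:
A = 13^33 mod 47  (bits of 33 = 100001)
  bit 0 = 1: r = r^2 * 13 mod 47 = 1^2 * 13 = 1*13 = 13
  bit 1 = 0: r = r^2 mod 47 = 13^2 = 28
  bit 2 = 0: r = r^2 mod 47 = 28^2 = 32
  bit 3 = 0: r = r^2 mod 47 = 32^2 = 37
  bit 4 = 0: r = r^2 mod 47 = 37^2 = 6
  bit 5 = 1: r = r^2 * 13 mod 47 = 6^2 * 13 = 36*13 = 45
  -> A = 45
B = 13^35 mod 47  (bits of 35 = 100011)
  bit 0 = 1: r = r^2 * 13 mod 47 = 1^2 * 13 = 1*13 = 13
  bit 1 = 0: r = r^2 mod 47 = 13^2 = 28
  bit 2 = 0: r = r^2 mod 47 = 28^2 = 32
  bit 3 = 0: r = r^2 mod 47 = 32^2 = 37
  bit 4 = 1: r = r^2 * 13 mod 47 = 37^2 * 13 = 6*13 = 31
  bit 5 = 1: r = r^2 * 13 mod 47 = 31^2 * 13 = 21*13 = 38
  -> B = 38
s = B^a = 38^33 mod 47  (bits of 33 = 100001)
  bit 0 = 1: r = r^2 * 38 mod 47 = 1^2 * 38 = 1*38 = 38
  bit 1 = 0: r = r^2 mod 47 = 38^2 = 34
  bit 2 = 0: r = r^2 mod 47 = 34^2 = 28
  bit 3 = 0: r = r^2 mod 47 = 28^2 = 32
  bit 4 = 0: r = r^2 mod 47 = 32^2 = 37
  bit 5 = 1: r = r^2 * 38 mod 47 = 37^2 * 38 = 6*38 = 40
  -> s = B^a = 40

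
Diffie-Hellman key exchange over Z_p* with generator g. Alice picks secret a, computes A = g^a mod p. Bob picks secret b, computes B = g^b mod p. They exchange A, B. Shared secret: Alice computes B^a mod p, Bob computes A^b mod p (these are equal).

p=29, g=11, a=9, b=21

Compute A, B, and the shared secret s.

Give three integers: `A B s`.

Answer: 2 17 17

Derivation:
A = 11^9 mod 29  (bits of 9 = 1001)
  bit 0 = 1: r = r^2 * 11 mod 29 = 1^2 * 11 = 1*11 = 11
  bit 1 = 0: r = r^2 mod 29 = 11^2 = 5
  bit 2 = 0: r = r^2 mod 29 = 5^2 = 25
  bit 3 = 1: r = r^2 * 11 mod 29 = 25^2 * 11 = 16*11 = 2
  -> A = 2
B = 11^21 mod 29  (bits of 21 = 10101)
  bit 0 = 1: r = r^2 * 11 mod 29 = 1^2 * 11 = 1*11 = 11
  bit 1 = 0: r = r^2 mod 29 = 11^2 = 5
  bit 2 = 1: r = r^2 * 11 mod 29 = 5^2 * 11 = 25*11 = 14
  bit 3 = 0: r = r^2 mod 29 = 14^2 = 22
  bit 4 = 1: r = r^2 * 11 mod 29 = 22^2 * 11 = 20*11 = 17
  -> B = 17
s = B^a = 17^9 mod 29  (bits of 9 = 1001)
  bit 0 = 1: r = r^2 * 17 mod 29 = 1^2 * 17 = 1*17 = 17
  bit 1 = 0: r = r^2 mod 29 = 17^2 = 28
  bit 2 = 0: r = r^2 mod 29 = 28^2 = 1
  bit 3 = 1: r = r^2 * 17 mod 29 = 1^2 * 17 = 1*17 = 17
  -> s = B^a = 17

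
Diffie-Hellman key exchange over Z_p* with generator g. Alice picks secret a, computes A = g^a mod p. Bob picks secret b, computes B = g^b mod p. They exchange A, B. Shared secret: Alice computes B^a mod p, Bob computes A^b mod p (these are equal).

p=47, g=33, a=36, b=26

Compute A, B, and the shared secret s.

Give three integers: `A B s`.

Answer: 21 18 2

Derivation:
A = 33^36 mod 47  (bits of 36 = 100100)
  bit 0 = 1: r = r^2 * 33 mod 47 = 1^2 * 33 = 1*33 = 33
  bit 1 = 0: r = r^2 mod 47 = 33^2 = 8
  bit 2 = 0: r = r^2 mod 47 = 8^2 = 17
  bit 3 = 1: r = r^2 * 33 mod 47 = 17^2 * 33 = 7*33 = 43
  bit 4 = 0: r = r^2 mod 47 = 43^2 = 16
  bit 5 = 0: r = r^2 mod 47 = 16^2 = 21
  -> A = 21
B = 33^26 mod 47  (bits of 26 = 11010)
  bit 0 = 1: r = r^2 * 33 mod 47 = 1^2 * 33 = 1*33 = 33
  bit 1 = 1: r = r^2 * 33 mod 47 = 33^2 * 33 = 8*33 = 29
  bit 2 = 0: r = r^2 mod 47 = 29^2 = 42
  bit 3 = 1: r = r^2 * 33 mod 47 = 42^2 * 33 = 25*33 = 26
  bit 4 = 0: r = r^2 mod 47 = 26^2 = 18
  -> B = 18
s = B^a = 18^36 mod 47  (bits of 36 = 100100)
  bit 0 = 1: r = r^2 * 18 mod 47 = 1^2 * 18 = 1*18 = 18
  bit 1 = 0: r = r^2 mod 47 = 18^2 = 42
  bit 2 = 0: r = r^2 mod 47 = 42^2 = 25
  bit 3 = 1: r = r^2 * 18 mod 47 = 25^2 * 18 = 14*18 = 17
  bit 4 = 0: r = r^2 mod 47 = 17^2 = 7
  bit 5 = 0: r = r^2 mod 47 = 7^2 = 2
  -> s = B^a = 2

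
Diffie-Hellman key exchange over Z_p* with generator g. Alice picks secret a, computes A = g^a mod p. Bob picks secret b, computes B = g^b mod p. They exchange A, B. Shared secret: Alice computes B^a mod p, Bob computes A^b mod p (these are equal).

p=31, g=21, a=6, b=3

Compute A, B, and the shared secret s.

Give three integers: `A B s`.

Answer: 2 23 8

Derivation:
A = 21^6 mod 31  (bits of 6 = 110)
  bit 0 = 1: r = r^2 * 21 mod 31 = 1^2 * 21 = 1*21 = 21
  bit 1 = 1: r = r^2 * 21 mod 31 = 21^2 * 21 = 7*21 = 23
  bit 2 = 0: r = r^2 mod 31 = 23^2 = 2
  -> A = 2
B = 21^3 mod 31  (bits of 3 = 11)
  bit 0 = 1: r = r^2 * 21 mod 31 = 1^2 * 21 = 1*21 = 21
  bit 1 = 1: r = r^2 * 21 mod 31 = 21^2 * 21 = 7*21 = 23
  -> B = 23
s = B^a = 23^6 mod 31  (bits of 6 = 110)
  bit 0 = 1: r = r^2 * 23 mod 31 = 1^2 * 23 = 1*23 = 23
  bit 1 = 1: r = r^2 * 23 mod 31 = 23^2 * 23 = 2*23 = 15
  bit 2 = 0: r = r^2 mod 31 = 15^2 = 8
  -> s = B^a = 8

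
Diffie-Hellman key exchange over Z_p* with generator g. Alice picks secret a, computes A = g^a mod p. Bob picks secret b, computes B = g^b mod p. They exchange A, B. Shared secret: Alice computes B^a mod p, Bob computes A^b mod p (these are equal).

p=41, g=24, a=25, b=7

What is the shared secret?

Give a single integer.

Answer: 38

Derivation:
A = 24^25 mod 41  (bits of 25 = 11001)
  bit 0 = 1: r = r^2 * 24 mod 41 = 1^2 * 24 = 1*24 = 24
  bit 1 = 1: r = r^2 * 24 mod 41 = 24^2 * 24 = 2*24 = 7
  bit 2 = 0: r = r^2 mod 41 = 7^2 = 8
  bit 3 = 0: r = r^2 mod 41 = 8^2 = 23
  bit 4 = 1: r = r^2 * 24 mod 41 = 23^2 * 24 = 37*24 = 27
  -> A = 27
B = 24^7 mod 41  (bits of 7 = 111)
  bit 0 = 1: r = r^2 * 24 mod 41 = 1^2 * 24 = 1*24 = 24
  bit 1 = 1: r = r^2 * 24 mod 41 = 24^2 * 24 = 2*24 = 7
  bit 2 = 1: r = r^2 * 24 mod 41 = 7^2 * 24 = 8*24 = 28
  -> B = 28
s = B^a = 28^25 mod 41  (bits of 25 = 11001)
  bit 0 = 1: r = r^2 * 28 mod 41 = 1^2 * 28 = 1*28 = 28
  bit 1 = 1: r = r^2 * 28 mod 41 = 28^2 * 28 = 5*28 = 17
  bit 2 = 0: r = r^2 mod 41 = 17^2 = 2
  bit 3 = 0: r = r^2 mod 41 = 2^2 = 4
  bit 4 = 1: r = r^2 * 28 mod 41 = 4^2 * 28 = 16*28 = 38
  -> s = B^a = 38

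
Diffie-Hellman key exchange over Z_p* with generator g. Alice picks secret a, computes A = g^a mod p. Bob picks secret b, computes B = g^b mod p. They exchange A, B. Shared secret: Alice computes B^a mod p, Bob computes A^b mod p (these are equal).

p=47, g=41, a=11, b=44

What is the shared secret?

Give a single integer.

A = 41^11 mod 47  (bits of 11 = 1011)
  bit 0 = 1: r = r^2 * 41 mod 47 = 1^2 * 41 = 1*41 = 41
  bit 1 = 0: r = r^2 mod 47 = 41^2 = 36
  bit 2 = 1: r = r^2 * 41 mod 47 = 36^2 * 41 = 27*41 = 26
  bit 3 = 1: r = r^2 * 41 mod 47 = 26^2 * 41 = 18*41 = 33
  -> A = 33
B = 41^44 mod 47  (bits of 44 = 101100)
  bit 0 = 1: r = r^2 * 41 mod 47 = 1^2 * 41 = 1*41 = 41
  bit 1 = 0: r = r^2 mod 47 = 41^2 = 36
  bit 2 = 1: r = r^2 * 41 mod 47 = 36^2 * 41 = 27*41 = 26
  bit 3 = 1: r = r^2 * 41 mod 47 = 26^2 * 41 = 18*41 = 33
  bit 4 = 0: r = r^2 mod 47 = 33^2 = 8
  bit 5 = 0: r = r^2 mod 47 = 8^2 = 17
  -> B = 17
s = B^a = 17^11 mod 47  (bits of 11 = 1011)
  bit 0 = 1: r = r^2 * 17 mod 47 = 1^2 * 17 = 1*17 = 17
  bit 1 = 0: r = r^2 mod 47 = 17^2 = 7
  bit 2 = 1: r = r^2 * 17 mod 47 = 7^2 * 17 = 2*17 = 34
  bit 3 = 1: r = r^2 * 17 mod 47 = 34^2 * 17 = 28*17 = 6
  -> s = B^a = 6

Answer: 6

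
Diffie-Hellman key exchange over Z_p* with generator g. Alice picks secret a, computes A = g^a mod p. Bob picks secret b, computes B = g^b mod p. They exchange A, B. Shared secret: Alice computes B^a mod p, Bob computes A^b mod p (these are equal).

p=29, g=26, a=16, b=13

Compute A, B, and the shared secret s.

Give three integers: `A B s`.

A = 26^16 mod 29  (bits of 16 = 10000)
  bit 0 = 1: r = r^2 * 26 mod 29 = 1^2 * 26 = 1*26 = 26
  bit 1 = 0: r = r^2 mod 29 = 26^2 = 9
  bit 2 = 0: r = r^2 mod 29 = 9^2 = 23
  bit 3 = 0: r = r^2 mod 29 = 23^2 = 7
  bit 4 = 0: r = r^2 mod 29 = 7^2 = 20
  -> A = 20
B = 26^13 mod 29  (bits of 13 = 1101)
  bit 0 = 1: r = r^2 * 26 mod 29 = 1^2 * 26 = 1*26 = 26
  bit 1 = 1: r = r^2 * 26 mod 29 = 26^2 * 26 = 9*26 = 2
  bit 2 = 0: r = r^2 mod 29 = 2^2 = 4
  bit 3 = 1: r = r^2 * 26 mod 29 = 4^2 * 26 = 16*26 = 10
  -> B = 10
s = B^a = 10^16 mod 29  (bits of 16 = 10000)
  bit 0 = 1: r = r^2 * 10 mod 29 = 1^2 * 10 = 1*10 = 10
  bit 1 = 0: r = r^2 mod 29 = 10^2 = 13
  bit 2 = 0: r = r^2 mod 29 = 13^2 = 24
  bit 3 = 0: r = r^2 mod 29 = 24^2 = 25
  bit 4 = 0: r = r^2 mod 29 = 25^2 = 16
  -> s = B^a = 16

Answer: 20 10 16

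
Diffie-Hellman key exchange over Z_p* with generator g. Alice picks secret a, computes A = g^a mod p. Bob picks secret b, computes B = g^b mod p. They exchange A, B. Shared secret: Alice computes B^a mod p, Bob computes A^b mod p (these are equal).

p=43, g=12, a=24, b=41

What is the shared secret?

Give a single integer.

A = 12^24 mod 43  (bits of 24 = 11000)
  bit 0 = 1: r = r^2 * 12 mod 43 = 1^2 * 12 = 1*12 = 12
  bit 1 = 1: r = r^2 * 12 mod 43 = 12^2 * 12 = 15*12 = 8
  bit 2 = 0: r = r^2 mod 43 = 8^2 = 21
  bit 3 = 0: r = r^2 mod 43 = 21^2 = 11
  bit 4 = 0: r = r^2 mod 43 = 11^2 = 35
  -> A = 35
B = 12^41 mod 43  (bits of 41 = 101001)
  bit 0 = 1: r = r^2 * 12 mod 43 = 1^2 * 12 = 1*12 = 12
  bit 1 = 0: r = r^2 mod 43 = 12^2 = 15
  bit 2 = 1: r = r^2 * 12 mod 43 = 15^2 * 12 = 10*12 = 34
  bit 3 = 0: r = r^2 mod 43 = 34^2 = 38
  bit 4 = 0: r = r^2 mod 43 = 38^2 = 25
  bit 5 = 1: r = r^2 * 12 mod 43 = 25^2 * 12 = 23*12 = 18
  -> B = 18
s = B^a = 18^24 mod 43  (bits of 24 = 11000)
  bit 0 = 1: r = r^2 * 18 mod 43 = 1^2 * 18 = 1*18 = 18
  bit 1 = 1: r = r^2 * 18 mod 43 = 18^2 * 18 = 23*18 = 27
  bit 2 = 0: r = r^2 mod 43 = 27^2 = 41
  bit 3 = 0: r = r^2 mod 43 = 41^2 = 4
  bit 4 = 0: r = r^2 mod 43 = 4^2 = 16
  -> s = B^a = 16

Answer: 16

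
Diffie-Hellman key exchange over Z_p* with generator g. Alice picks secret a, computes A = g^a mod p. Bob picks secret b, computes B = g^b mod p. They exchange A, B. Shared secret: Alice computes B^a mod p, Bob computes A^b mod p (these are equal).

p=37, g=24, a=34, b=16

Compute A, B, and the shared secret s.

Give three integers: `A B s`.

Answer: 30 7 34

Derivation:
A = 24^34 mod 37  (bits of 34 = 100010)
  bit 0 = 1: r = r^2 * 24 mod 37 = 1^2 * 24 = 1*24 = 24
  bit 1 = 0: r = r^2 mod 37 = 24^2 = 21
  bit 2 = 0: r = r^2 mod 37 = 21^2 = 34
  bit 3 = 0: r = r^2 mod 37 = 34^2 = 9
  bit 4 = 1: r = r^2 * 24 mod 37 = 9^2 * 24 = 7*24 = 20
  bit 5 = 0: r = r^2 mod 37 = 20^2 = 30
  -> A = 30
B = 24^16 mod 37  (bits of 16 = 10000)
  bit 0 = 1: r = r^2 * 24 mod 37 = 1^2 * 24 = 1*24 = 24
  bit 1 = 0: r = r^2 mod 37 = 24^2 = 21
  bit 2 = 0: r = r^2 mod 37 = 21^2 = 34
  bit 3 = 0: r = r^2 mod 37 = 34^2 = 9
  bit 4 = 0: r = r^2 mod 37 = 9^2 = 7
  -> B = 7
s = B^a = 7^34 mod 37  (bits of 34 = 100010)
  bit 0 = 1: r = r^2 * 7 mod 37 = 1^2 * 7 = 1*7 = 7
  bit 1 = 0: r = r^2 mod 37 = 7^2 = 12
  bit 2 = 0: r = r^2 mod 37 = 12^2 = 33
  bit 3 = 0: r = r^2 mod 37 = 33^2 = 16
  bit 4 = 1: r = r^2 * 7 mod 37 = 16^2 * 7 = 34*7 = 16
  bit 5 = 0: r = r^2 mod 37 = 16^2 = 34
  -> s = B^a = 34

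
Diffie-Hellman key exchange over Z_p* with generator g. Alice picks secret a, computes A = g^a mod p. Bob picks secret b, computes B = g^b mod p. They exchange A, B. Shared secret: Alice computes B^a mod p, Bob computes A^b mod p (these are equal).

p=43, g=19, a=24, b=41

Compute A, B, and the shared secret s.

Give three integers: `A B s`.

Answer: 21 34 41

Derivation:
A = 19^24 mod 43  (bits of 24 = 11000)
  bit 0 = 1: r = r^2 * 19 mod 43 = 1^2 * 19 = 1*19 = 19
  bit 1 = 1: r = r^2 * 19 mod 43 = 19^2 * 19 = 17*19 = 22
  bit 2 = 0: r = r^2 mod 43 = 22^2 = 11
  bit 3 = 0: r = r^2 mod 43 = 11^2 = 35
  bit 4 = 0: r = r^2 mod 43 = 35^2 = 21
  -> A = 21
B = 19^41 mod 43  (bits of 41 = 101001)
  bit 0 = 1: r = r^2 * 19 mod 43 = 1^2 * 19 = 1*19 = 19
  bit 1 = 0: r = r^2 mod 43 = 19^2 = 17
  bit 2 = 1: r = r^2 * 19 mod 43 = 17^2 * 19 = 31*19 = 30
  bit 3 = 0: r = r^2 mod 43 = 30^2 = 40
  bit 4 = 0: r = r^2 mod 43 = 40^2 = 9
  bit 5 = 1: r = r^2 * 19 mod 43 = 9^2 * 19 = 38*19 = 34
  -> B = 34
s = B^a = 34^24 mod 43  (bits of 24 = 11000)
  bit 0 = 1: r = r^2 * 34 mod 43 = 1^2 * 34 = 1*34 = 34
  bit 1 = 1: r = r^2 * 34 mod 43 = 34^2 * 34 = 38*34 = 2
  bit 2 = 0: r = r^2 mod 43 = 2^2 = 4
  bit 3 = 0: r = r^2 mod 43 = 4^2 = 16
  bit 4 = 0: r = r^2 mod 43 = 16^2 = 41
  -> s = B^a = 41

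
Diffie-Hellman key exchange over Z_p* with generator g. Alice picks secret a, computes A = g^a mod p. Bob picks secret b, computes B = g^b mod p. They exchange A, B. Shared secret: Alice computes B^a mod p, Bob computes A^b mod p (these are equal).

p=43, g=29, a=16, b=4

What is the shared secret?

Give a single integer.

A = 29^16 mod 43  (bits of 16 = 10000)
  bit 0 = 1: r = r^2 * 29 mod 43 = 1^2 * 29 = 1*29 = 29
  bit 1 = 0: r = r^2 mod 43 = 29^2 = 24
  bit 2 = 0: r = r^2 mod 43 = 24^2 = 17
  bit 3 = 0: r = r^2 mod 43 = 17^2 = 31
  bit 4 = 0: r = r^2 mod 43 = 31^2 = 15
  -> A = 15
B = 29^4 mod 43  (bits of 4 = 100)
  bit 0 = 1: r = r^2 * 29 mod 43 = 1^2 * 29 = 1*29 = 29
  bit 1 = 0: r = r^2 mod 43 = 29^2 = 24
  bit 2 = 0: r = r^2 mod 43 = 24^2 = 17
  -> B = 17
s = B^a = 17^16 mod 43  (bits of 16 = 10000)
  bit 0 = 1: r = r^2 * 17 mod 43 = 1^2 * 17 = 1*17 = 17
  bit 1 = 0: r = r^2 mod 43 = 17^2 = 31
  bit 2 = 0: r = r^2 mod 43 = 31^2 = 15
  bit 3 = 0: r = r^2 mod 43 = 15^2 = 10
  bit 4 = 0: r = r^2 mod 43 = 10^2 = 14
  -> s = B^a = 14

Answer: 14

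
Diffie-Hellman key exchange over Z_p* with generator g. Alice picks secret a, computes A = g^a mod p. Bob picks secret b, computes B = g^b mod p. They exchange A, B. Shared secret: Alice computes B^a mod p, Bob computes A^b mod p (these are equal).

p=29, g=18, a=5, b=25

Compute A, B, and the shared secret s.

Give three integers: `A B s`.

Answer: 15 10 8

Derivation:
A = 18^5 mod 29  (bits of 5 = 101)
  bit 0 = 1: r = r^2 * 18 mod 29 = 1^2 * 18 = 1*18 = 18
  bit 1 = 0: r = r^2 mod 29 = 18^2 = 5
  bit 2 = 1: r = r^2 * 18 mod 29 = 5^2 * 18 = 25*18 = 15
  -> A = 15
B = 18^25 mod 29  (bits of 25 = 11001)
  bit 0 = 1: r = r^2 * 18 mod 29 = 1^2 * 18 = 1*18 = 18
  bit 1 = 1: r = r^2 * 18 mod 29 = 18^2 * 18 = 5*18 = 3
  bit 2 = 0: r = r^2 mod 29 = 3^2 = 9
  bit 3 = 0: r = r^2 mod 29 = 9^2 = 23
  bit 4 = 1: r = r^2 * 18 mod 29 = 23^2 * 18 = 7*18 = 10
  -> B = 10
s = B^a = 10^5 mod 29  (bits of 5 = 101)
  bit 0 = 1: r = r^2 * 10 mod 29 = 1^2 * 10 = 1*10 = 10
  bit 1 = 0: r = r^2 mod 29 = 10^2 = 13
  bit 2 = 1: r = r^2 * 10 mod 29 = 13^2 * 10 = 24*10 = 8
  -> s = B^a = 8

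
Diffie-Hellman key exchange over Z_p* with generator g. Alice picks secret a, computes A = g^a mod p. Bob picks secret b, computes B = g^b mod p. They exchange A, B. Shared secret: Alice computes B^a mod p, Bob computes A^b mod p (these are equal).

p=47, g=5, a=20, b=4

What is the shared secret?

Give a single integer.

A = 5^20 mod 47  (bits of 20 = 10100)
  bit 0 = 1: r = r^2 * 5 mod 47 = 1^2 * 5 = 1*5 = 5
  bit 1 = 0: r = r^2 mod 47 = 5^2 = 25
  bit 2 = 1: r = r^2 * 5 mod 47 = 25^2 * 5 = 14*5 = 23
  bit 3 = 0: r = r^2 mod 47 = 23^2 = 12
  bit 4 = 0: r = r^2 mod 47 = 12^2 = 3
  -> A = 3
B = 5^4 mod 47  (bits of 4 = 100)
  bit 0 = 1: r = r^2 * 5 mod 47 = 1^2 * 5 = 1*5 = 5
  bit 1 = 0: r = r^2 mod 47 = 5^2 = 25
  bit 2 = 0: r = r^2 mod 47 = 25^2 = 14
  -> B = 14
s = B^a = 14^20 mod 47  (bits of 20 = 10100)
  bit 0 = 1: r = r^2 * 14 mod 47 = 1^2 * 14 = 1*14 = 14
  bit 1 = 0: r = r^2 mod 47 = 14^2 = 8
  bit 2 = 1: r = r^2 * 14 mod 47 = 8^2 * 14 = 17*14 = 3
  bit 3 = 0: r = r^2 mod 47 = 3^2 = 9
  bit 4 = 0: r = r^2 mod 47 = 9^2 = 34
  -> s = B^a = 34

Answer: 34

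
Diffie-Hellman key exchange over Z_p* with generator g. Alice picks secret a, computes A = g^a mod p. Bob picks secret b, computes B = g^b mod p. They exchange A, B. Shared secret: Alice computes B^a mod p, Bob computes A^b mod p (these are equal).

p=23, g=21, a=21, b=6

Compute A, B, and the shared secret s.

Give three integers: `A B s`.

A = 21^21 mod 23  (bits of 21 = 10101)
  bit 0 = 1: r = r^2 * 21 mod 23 = 1^2 * 21 = 1*21 = 21
  bit 1 = 0: r = r^2 mod 23 = 21^2 = 4
  bit 2 = 1: r = r^2 * 21 mod 23 = 4^2 * 21 = 16*21 = 14
  bit 3 = 0: r = r^2 mod 23 = 14^2 = 12
  bit 4 = 1: r = r^2 * 21 mod 23 = 12^2 * 21 = 6*21 = 11
  -> A = 11
B = 21^6 mod 23  (bits of 6 = 110)
  bit 0 = 1: r = r^2 * 21 mod 23 = 1^2 * 21 = 1*21 = 21
  bit 1 = 1: r = r^2 * 21 mod 23 = 21^2 * 21 = 4*21 = 15
  bit 2 = 0: r = r^2 mod 23 = 15^2 = 18
  -> B = 18
s = B^a = 18^21 mod 23  (bits of 21 = 10101)
  bit 0 = 1: r = r^2 * 18 mod 23 = 1^2 * 18 = 1*18 = 18
  bit 1 = 0: r = r^2 mod 23 = 18^2 = 2
  bit 2 = 1: r = r^2 * 18 mod 23 = 2^2 * 18 = 4*18 = 3
  bit 3 = 0: r = r^2 mod 23 = 3^2 = 9
  bit 4 = 1: r = r^2 * 18 mod 23 = 9^2 * 18 = 12*18 = 9
  -> s = B^a = 9

Answer: 11 18 9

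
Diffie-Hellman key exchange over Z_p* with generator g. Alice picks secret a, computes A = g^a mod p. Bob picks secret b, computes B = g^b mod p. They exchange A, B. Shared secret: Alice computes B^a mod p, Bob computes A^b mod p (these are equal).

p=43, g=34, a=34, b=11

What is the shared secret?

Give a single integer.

A = 34^34 mod 43  (bits of 34 = 100010)
  bit 0 = 1: r = r^2 * 34 mod 43 = 1^2 * 34 = 1*34 = 34
  bit 1 = 0: r = r^2 mod 43 = 34^2 = 38
  bit 2 = 0: r = r^2 mod 43 = 38^2 = 25
  bit 3 = 0: r = r^2 mod 43 = 25^2 = 23
  bit 4 = 1: r = r^2 * 34 mod 43 = 23^2 * 34 = 13*34 = 12
  bit 5 = 0: r = r^2 mod 43 = 12^2 = 15
  -> A = 15
B = 34^11 mod 43  (bits of 11 = 1011)
  bit 0 = 1: r = r^2 * 34 mod 43 = 1^2 * 34 = 1*34 = 34
  bit 1 = 0: r = r^2 mod 43 = 34^2 = 38
  bit 2 = 1: r = r^2 * 34 mod 43 = 38^2 * 34 = 25*34 = 33
  bit 3 = 1: r = r^2 * 34 mod 43 = 33^2 * 34 = 14*34 = 3
  -> B = 3
s = B^a = 3^34 mod 43  (bits of 34 = 100010)
  bit 0 = 1: r = r^2 * 3 mod 43 = 1^2 * 3 = 1*3 = 3
  bit 1 = 0: r = r^2 mod 43 = 3^2 = 9
  bit 2 = 0: r = r^2 mod 43 = 9^2 = 38
  bit 3 = 0: r = r^2 mod 43 = 38^2 = 25
  bit 4 = 1: r = r^2 * 3 mod 43 = 25^2 * 3 = 23*3 = 26
  bit 5 = 0: r = r^2 mod 43 = 26^2 = 31
  -> s = B^a = 31

Answer: 31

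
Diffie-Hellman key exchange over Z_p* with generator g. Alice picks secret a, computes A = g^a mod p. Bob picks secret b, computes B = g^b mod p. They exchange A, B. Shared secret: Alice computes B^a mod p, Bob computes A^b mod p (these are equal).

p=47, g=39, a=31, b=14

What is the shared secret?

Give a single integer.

Answer: 28

Derivation:
A = 39^31 mod 47  (bits of 31 = 11111)
  bit 0 = 1: r = r^2 * 39 mod 47 = 1^2 * 39 = 1*39 = 39
  bit 1 = 1: r = r^2 * 39 mod 47 = 39^2 * 39 = 17*39 = 5
  bit 2 = 1: r = r^2 * 39 mod 47 = 5^2 * 39 = 25*39 = 35
  bit 3 = 1: r = r^2 * 39 mod 47 = 35^2 * 39 = 3*39 = 23
  bit 4 = 1: r = r^2 * 39 mod 47 = 23^2 * 39 = 12*39 = 45
  -> A = 45
B = 39^14 mod 47  (bits of 14 = 1110)
  bit 0 = 1: r = r^2 * 39 mod 47 = 1^2 * 39 = 1*39 = 39
  bit 1 = 1: r = r^2 * 39 mod 47 = 39^2 * 39 = 17*39 = 5
  bit 2 = 1: r = r^2 * 39 mod 47 = 5^2 * 39 = 25*39 = 35
  bit 3 = 0: r = r^2 mod 47 = 35^2 = 3
  -> B = 3
s = B^a = 3^31 mod 47  (bits of 31 = 11111)
  bit 0 = 1: r = r^2 * 3 mod 47 = 1^2 * 3 = 1*3 = 3
  bit 1 = 1: r = r^2 * 3 mod 47 = 3^2 * 3 = 9*3 = 27
  bit 2 = 1: r = r^2 * 3 mod 47 = 27^2 * 3 = 24*3 = 25
  bit 3 = 1: r = r^2 * 3 mod 47 = 25^2 * 3 = 14*3 = 42
  bit 4 = 1: r = r^2 * 3 mod 47 = 42^2 * 3 = 25*3 = 28
  -> s = B^a = 28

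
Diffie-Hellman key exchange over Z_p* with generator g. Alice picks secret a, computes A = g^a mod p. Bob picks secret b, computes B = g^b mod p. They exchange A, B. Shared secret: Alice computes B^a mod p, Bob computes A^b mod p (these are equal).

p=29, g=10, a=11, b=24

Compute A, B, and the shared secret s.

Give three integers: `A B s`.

A = 10^11 mod 29  (bits of 11 = 1011)
  bit 0 = 1: r = r^2 * 10 mod 29 = 1^2 * 10 = 1*10 = 10
  bit 1 = 0: r = r^2 mod 29 = 10^2 = 13
  bit 2 = 1: r = r^2 * 10 mod 29 = 13^2 * 10 = 24*10 = 8
  bit 3 = 1: r = r^2 * 10 mod 29 = 8^2 * 10 = 6*10 = 2
  -> A = 2
B = 10^24 mod 29  (bits of 24 = 11000)
  bit 0 = 1: r = r^2 * 10 mod 29 = 1^2 * 10 = 1*10 = 10
  bit 1 = 1: r = r^2 * 10 mod 29 = 10^2 * 10 = 13*10 = 14
  bit 2 = 0: r = r^2 mod 29 = 14^2 = 22
  bit 3 = 0: r = r^2 mod 29 = 22^2 = 20
  bit 4 = 0: r = r^2 mod 29 = 20^2 = 23
  -> B = 23
s = B^a = 23^11 mod 29  (bits of 11 = 1011)
  bit 0 = 1: r = r^2 * 23 mod 29 = 1^2 * 23 = 1*23 = 23
  bit 1 = 0: r = r^2 mod 29 = 23^2 = 7
  bit 2 = 1: r = r^2 * 23 mod 29 = 7^2 * 23 = 20*23 = 25
  bit 3 = 1: r = r^2 * 23 mod 29 = 25^2 * 23 = 16*23 = 20
  -> s = B^a = 20

Answer: 2 23 20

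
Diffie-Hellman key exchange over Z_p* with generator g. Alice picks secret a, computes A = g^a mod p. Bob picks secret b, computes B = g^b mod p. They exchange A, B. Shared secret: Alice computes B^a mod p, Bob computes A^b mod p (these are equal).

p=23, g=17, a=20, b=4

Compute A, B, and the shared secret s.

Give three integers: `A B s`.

Answer: 16 8 9

Derivation:
A = 17^20 mod 23  (bits of 20 = 10100)
  bit 0 = 1: r = r^2 * 17 mod 23 = 1^2 * 17 = 1*17 = 17
  bit 1 = 0: r = r^2 mod 23 = 17^2 = 13
  bit 2 = 1: r = r^2 * 17 mod 23 = 13^2 * 17 = 8*17 = 21
  bit 3 = 0: r = r^2 mod 23 = 21^2 = 4
  bit 4 = 0: r = r^2 mod 23 = 4^2 = 16
  -> A = 16
B = 17^4 mod 23  (bits of 4 = 100)
  bit 0 = 1: r = r^2 * 17 mod 23 = 1^2 * 17 = 1*17 = 17
  bit 1 = 0: r = r^2 mod 23 = 17^2 = 13
  bit 2 = 0: r = r^2 mod 23 = 13^2 = 8
  -> B = 8
s = B^a = 8^20 mod 23  (bits of 20 = 10100)
  bit 0 = 1: r = r^2 * 8 mod 23 = 1^2 * 8 = 1*8 = 8
  bit 1 = 0: r = r^2 mod 23 = 8^2 = 18
  bit 2 = 1: r = r^2 * 8 mod 23 = 18^2 * 8 = 2*8 = 16
  bit 3 = 0: r = r^2 mod 23 = 16^2 = 3
  bit 4 = 0: r = r^2 mod 23 = 3^2 = 9
  -> s = B^a = 9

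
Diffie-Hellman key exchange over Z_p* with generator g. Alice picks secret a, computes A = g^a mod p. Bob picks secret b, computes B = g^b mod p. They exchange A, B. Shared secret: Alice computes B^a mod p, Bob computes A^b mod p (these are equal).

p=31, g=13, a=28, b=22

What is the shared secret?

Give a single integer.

Answer: 18

Derivation:
A = 13^28 mod 31  (bits of 28 = 11100)
  bit 0 = 1: r = r^2 * 13 mod 31 = 1^2 * 13 = 1*13 = 13
  bit 1 = 1: r = r^2 * 13 mod 31 = 13^2 * 13 = 14*13 = 27
  bit 2 = 1: r = r^2 * 13 mod 31 = 27^2 * 13 = 16*13 = 22
  bit 3 = 0: r = r^2 mod 31 = 22^2 = 19
  bit 4 = 0: r = r^2 mod 31 = 19^2 = 20
  -> A = 20
B = 13^22 mod 31  (bits of 22 = 10110)
  bit 0 = 1: r = r^2 * 13 mod 31 = 1^2 * 13 = 1*13 = 13
  bit 1 = 0: r = r^2 mod 31 = 13^2 = 14
  bit 2 = 1: r = r^2 * 13 mod 31 = 14^2 * 13 = 10*13 = 6
  bit 3 = 1: r = r^2 * 13 mod 31 = 6^2 * 13 = 5*13 = 3
  bit 4 = 0: r = r^2 mod 31 = 3^2 = 9
  -> B = 9
s = B^a = 9^28 mod 31  (bits of 28 = 11100)
  bit 0 = 1: r = r^2 * 9 mod 31 = 1^2 * 9 = 1*9 = 9
  bit 1 = 1: r = r^2 * 9 mod 31 = 9^2 * 9 = 19*9 = 16
  bit 2 = 1: r = r^2 * 9 mod 31 = 16^2 * 9 = 8*9 = 10
  bit 3 = 0: r = r^2 mod 31 = 10^2 = 7
  bit 4 = 0: r = r^2 mod 31 = 7^2 = 18
  -> s = B^a = 18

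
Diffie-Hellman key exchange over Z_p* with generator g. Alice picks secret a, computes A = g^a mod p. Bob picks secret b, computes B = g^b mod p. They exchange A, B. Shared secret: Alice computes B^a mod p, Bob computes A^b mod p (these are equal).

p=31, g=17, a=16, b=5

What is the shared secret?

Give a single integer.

A = 17^16 mod 31  (bits of 16 = 10000)
  bit 0 = 1: r = r^2 * 17 mod 31 = 1^2 * 17 = 1*17 = 17
  bit 1 = 0: r = r^2 mod 31 = 17^2 = 10
  bit 2 = 0: r = r^2 mod 31 = 10^2 = 7
  bit 3 = 0: r = r^2 mod 31 = 7^2 = 18
  bit 4 = 0: r = r^2 mod 31 = 18^2 = 14
  -> A = 14
B = 17^5 mod 31  (bits of 5 = 101)
  bit 0 = 1: r = r^2 * 17 mod 31 = 1^2 * 17 = 1*17 = 17
  bit 1 = 0: r = r^2 mod 31 = 17^2 = 10
  bit 2 = 1: r = r^2 * 17 mod 31 = 10^2 * 17 = 7*17 = 26
  -> B = 26
s = B^a = 26^16 mod 31  (bits of 16 = 10000)
  bit 0 = 1: r = r^2 * 26 mod 31 = 1^2 * 26 = 1*26 = 26
  bit 1 = 0: r = r^2 mod 31 = 26^2 = 25
  bit 2 = 0: r = r^2 mod 31 = 25^2 = 5
  bit 3 = 0: r = r^2 mod 31 = 5^2 = 25
  bit 4 = 0: r = r^2 mod 31 = 25^2 = 5
  -> s = B^a = 5

Answer: 5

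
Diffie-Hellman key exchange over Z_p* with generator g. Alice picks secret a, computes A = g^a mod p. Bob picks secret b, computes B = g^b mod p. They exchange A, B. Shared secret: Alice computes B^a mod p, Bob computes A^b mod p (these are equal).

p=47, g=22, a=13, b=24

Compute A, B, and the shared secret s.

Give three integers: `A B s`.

Answer: 31 25 16

Derivation:
A = 22^13 mod 47  (bits of 13 = 1101)
  bit 0 = 1: r = r^2 * 22 mod 47 = 1^2 * 22 = 1*22 = 22
  bit 1 = 1: r = r^2 * 22 mod 47 = 22^2 * 22 = 14*22 = 26
  bit 2 = 0: r = r^2 mod 47 = 26^2 = 18
  bit 3 = 1: r = r^2 * 22 mod 47 = 18^2 * 22 = 42*22 = 31
  -> A = 31
B = 22^24 mod 47  (bits of 24 = 11000)
  bit 0 = 1: r = r^2 * 22 mod 47 = 1^2 * 22 = 1*22 = 22
  bit 1 = 1: r = r^2 * 22 mod 47 = 22^2 * 22 = 14*22 = 26
  bit 2 = 0: r = r^2 mod 47 = 26^2 = 18
  bit 3 = 0: r = r^2 mod 47 = 18^2 = 42
  bit 4 = 0: r = r^2 mod 47 = 42^2 = 25
  -> B = 25
s = B^a = 25^13 mod 47  (bits of 13 = 1101)
  bit 0 = 1: r = r^2 * 25 mod 47 = 1^2 * 25 = 1*25 = 25
  bit 1 = 1: r = r^2 * 25 mod 47 = 25^2 * 25 = 14*25 = 21
  bit 2 = 0: r = r^2 mod 47 = 21^2 = 18
  bit 3 = 1: r = r^2 * 25 mod 47 = 18^2 * 25 = 42*25 = 16
  -> s = B^a = 16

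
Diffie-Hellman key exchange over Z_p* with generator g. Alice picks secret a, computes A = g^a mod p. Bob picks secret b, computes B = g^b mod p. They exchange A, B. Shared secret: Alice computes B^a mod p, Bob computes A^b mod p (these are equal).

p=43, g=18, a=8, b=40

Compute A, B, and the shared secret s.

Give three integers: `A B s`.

Answer: 40 15 24

Derivation:
A = 18^8 mod 43  (bits of 8 = 1000)
  bit 0 = 1: r = r^2 * 18 mod 43 = 1^2 * 18 = 1*18 = 18
  bit 1 = 0: r = r^2 mod 43 = 18^2 = 23
  bit 2 = 0: r = r^2 mod 43 = 23^2 = 13
  bit 3 = 0: r = r^2 mod 43 = 13^2 = 40
  -> A = 40
B = 18^40 mod 43  (bits of 40 = 101000)
  bit 0 = 1: r = r^2 * 18 mod 43 = 1^2 * 18 = 1*18 = 18
  bit 1 = 0: r = r^2 mod 43 = 18^2 = 23
  bit 2 = 1: r = r^2 * 18 mod 43 = 23^2 * 18 = 13*18 = 19
  bit 3 = 0: r = r^2 mod 43 = 19^2 = 17
  bit 4 = 0: r = r^2 mod 43 = 17^2 = 31
  bit 5 = 0: r = r^2 mod 43 = 31^2 = 15
  -> B = 15
s = B^a = 15^8 mod 43  (bits of 8 = 1000)
  bit 0 = 1: r = r^2 * 15 mod 43 = 1^2 * 15 = 1*15 = 15
  bit 1 = 0: r = r^2 mod 43 = 15^2 = 10
  bit 2 = 0: r = r^2 mod 43 = 10^2 = 14
  bit 3 = 0: r = r^2 mod 43 = 14^2 = 24
  -> s = B^a = 24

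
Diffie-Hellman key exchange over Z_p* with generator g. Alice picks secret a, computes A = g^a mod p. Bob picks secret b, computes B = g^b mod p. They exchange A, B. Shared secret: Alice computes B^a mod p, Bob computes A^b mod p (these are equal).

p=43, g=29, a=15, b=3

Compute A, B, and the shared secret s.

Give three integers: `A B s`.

Answer: 2 8 8

Derivation:
A = 29^15 mod 43  (bits of 15 = 1111)
  bit 0 = 1: r = r^2 * 29 mod 43 = 1^2 * 29 = 1*29 = 29
  bit 1 = 1: r = r^2 * 29 mod 43 = 29^2 * 29 = 24*29 = 8
  bit 2 = 1: r = r^2 * 29 mod 43 = 8^2 * 29 = 21*29 = 7
  bit 3 = 1: r = r^2 * 29 mod 43 = 7^2 * 29 = 6*29 = 2
  -> A = 2
B = 29^3 mod 43  (bits of 3 = 11)
  bit 0 = 1: r = r^2 * 29 mod 43 = 1^2 * 29 = 1*29 = 29
  bit 1 = 1: r = r^2 * 29 mod 43 = 29^2 * 29 = 24*29 = 8
  -> B = 8
s = B^a = 8^15 mod 43  (bits of 15 = 1111)
  bit 0 = 1: r = r^2 * 8 mod 43 = 1^2 * 8 = 1*8 = 8
  bit 1 = 1: r = r^2 * 8 mod 43 = 8^2 * 8 = 21*8 = 39
  bit 2 = 1: r = r^2 * 8 mod 43 = 39^2 * 8 = 16*8 = 42
  bit 3 = 1: r = r^2 * 8 mod 43 = 42^2 * 8 = 1*8 = 8
  -> s = B^a = 8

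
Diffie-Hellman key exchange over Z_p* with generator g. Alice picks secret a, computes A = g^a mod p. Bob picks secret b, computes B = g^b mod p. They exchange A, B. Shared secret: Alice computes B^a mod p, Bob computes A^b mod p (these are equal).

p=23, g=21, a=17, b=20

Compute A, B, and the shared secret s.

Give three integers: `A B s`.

Answer: 5 6 12

Derivation:
A = 21^17 mod 23  (bits of 17 = 10001)
  bit 0 = 1: r = r^2 * 21 mod 23 = 1^2 * 21 = 1*21 = 21
  bit 1 = 0: r = r^2 mod 23 = 21^2 = 4
  bit 2 = 0: r = r^2 mod 23 = 4^2 = 16
  bit 3 = 0: r = r^2 mod 23 = 16^2 = 3
  bit 4 = 1: r = r^2 * 21 mod 23 = 3^2 * 21 = 9*21 = 5
  -> A = 5
B = 21^20 mod 23  (bits of 20 = 10100)
  bit 0 = 1: r = r^2 * 21 mod 23 = 1^2 * 21 = 1*21 = 21
  bit 1 = 0: r = r^2 mod 23 = 21^2 = 4
  bit 2 = 1: r = r^2 * 21 mod 23 = 4^2 * 21 = 16*21 = 14
  bit 3 = 0: r = r^2 mod 23 = 14^2 = 12
  bit 4 = 0: r = r^2 mod 23 = 12^2 = 6
  -> B = 6
s = B^a = 6^17 mod 23  (bits of 17 = 10001)
  bit 0 = 1: r = r^2 * 6 mod 23 = 1^2 * 6 = 1*6 = 6
  bit 1 = 0: r = r^2 mod 23 = 6^2 = 13
  bit 2 = 0: r = r^2 mod 23 = 13^2 = 8
  bit 3 = 0: r = r^2 mod 23 = 8^2 = 18
  bit 4 = 1: r = r^2 * 6 mod 23 = 18^2 * 6 = 2*6 = 12
  -> s = B^a = 12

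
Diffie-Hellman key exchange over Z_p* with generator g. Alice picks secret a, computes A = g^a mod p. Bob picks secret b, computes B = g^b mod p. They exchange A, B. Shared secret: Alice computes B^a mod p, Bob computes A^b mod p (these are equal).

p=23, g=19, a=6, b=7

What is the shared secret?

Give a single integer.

Answer: 13

Derivation:
A = 19^6 mod 23  (bits of 6 = 110)
  bit 0 = 1: r = r^2 * 19 mod 23 = 1^2 * 19 = 1*19 = 19
  bit 1 = 1: r = r^2 * 19 mod 23 = 19^2 * 19 = 16*19 = 5
  bit 2 = 0: r = r^2 mod 23 = 5^2 = 2
  -> A = 2
B = 19^7 mod 23  (bits of 7 = 111)
  bit 0 = 1: r = r^2 * 19 mod 23 = 1^2 * 19 = 1*19 = 19
  bit 1 = 1: r = r^2 * 19 mod 23 = 19^2 * 19 = 16*19 = 5
  bit 2 = 1: r = r^2 * 19 mod 23 = 5^2 * 19 = 2*19 = 15
  -> B = 15
s = B^a = 15^6 mod 23  (bits of 6 = 110)
  bit 0 = 1: r = r^2 * 15 mod 23 = 1^2 * 15 = 1*15 = 15
  bit 1 = 1: r = r^2 * 15 mod 23 = 15^2 * 15 = 18*15 = 17
  bit 2 = 0: r = r^2 mod 23 = 17^2 = 13
  -> s = B^a = 13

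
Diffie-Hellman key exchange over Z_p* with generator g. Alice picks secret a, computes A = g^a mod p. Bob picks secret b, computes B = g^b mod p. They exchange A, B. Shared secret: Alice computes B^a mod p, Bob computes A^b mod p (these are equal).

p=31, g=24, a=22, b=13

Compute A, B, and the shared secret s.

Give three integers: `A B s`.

A = 24^22 mod 31  (bits of 22 = 10110)
  bit 0 = 1: r = r^2 * 24 mod 31 = 1^2 * 24 = 1*24 = 24
  bit 1 = 0: r = r^2 mod 31 = 24^2 = 18
  bit 2 = 1: r = r^2 * 24 mod 31 = 18^2 * 24 = 14*24 = 26
  bit 3 = 1: r = r^2 * 24 mod 31 = 26^2 * 24 = 25*24 = 11
  bit 4 = 0: r = r^2 mod 31 = 11^2 = 28
  -> A = 28
B = 24^13 mod 31  (bits of 13 = 1101)
  bit 0 = 1: r = r^2 * 24 mod 31 = 1^2 * 24 = 1*24 = 24
  bit 1 = 1: r = r^2 * 24 mod 31 = 24^2 * 24 = 18*24 = 29
  bit 2 = 0: r = r^2 mod 31 = 29^2 = 4
  bit 3 = 1: r = r^2 * 24 mod 31 = 4^2 * 24 = 16*24 = 12
  -> B = 12
s = B^a = 12^22 mod 31  (bits of 22 = 10110)
  bit 0 = 1: r = r^2 * 12 mod 31 = 1^2 * 12 = 1*12 = 12
  bit 1 = 0: r = r^2 mod 31 = 12^2 = 20
  bit 2 = 1: r = r^2 * 12 mod 31 = 20^2 * 12 = 28*12 = 26
  bit 3 = 1: r = r^2 * 12 mod 31 = 26^2 * 12 = 25*12 = 21
  bit 4 = 0: r = r^2 mod 31 = 21^2 = 7
  -> s = B^a = 7

Answer: 28 12 7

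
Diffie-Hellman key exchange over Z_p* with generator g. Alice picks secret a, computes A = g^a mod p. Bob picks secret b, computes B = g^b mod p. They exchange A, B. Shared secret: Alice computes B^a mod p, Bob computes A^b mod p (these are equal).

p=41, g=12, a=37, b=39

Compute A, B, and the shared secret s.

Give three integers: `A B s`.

A = 12^37 mod 41  (bits of 37 = 100101)
  bit 0 = 1: r = r^2 * 12 mod 41 = 1^2 * 12 = 1*12 = 12
  bit 1 = 0: r = r^2 mod 41 = 12^2 = 21
  bit 2 = 0: r = r^2 mod 41 = 21^2 = 31
  bit 3 = 1: r = r^2 * 12 mod 41 = 31^2 * 12 = 18*12 = 11
  bit 4 = 0: r = r^2 mod 41 = 11^2 = 39
  bit 5 = 1: r = r^2 * 12 mod 41 = 39^2 * 12 = 4*12 = 7
  -> A = 7
B = 12^39 mod 41  (bits of 39 = 100111)
  bit 0 = 1: r = r^2 * 12 mod 41 = 1^2 * 12 = 1*12 = 12
  bit 1 = 0: r = r^2 mod 41 = 12^2 = 21
  bit 2 = 0: r = r^2 mod 41 = 21^2 = 31
  bit 3 = 1: r = r^2 * 12 mod 41 = 31^2 * 12 = 18*12 = 11
  bit 4 = 1: r = r^2 * 12 mod 41 = 11^2 * 12 = 39*12 = 17
  bit 5 = 1: r = r^2 * 12 mod 41 = 17^2 * 12 = 2*12 = 24
  -> B = 24
s = B^a = 24^37 mod 41  (bits of 37 = 100101)
  bit 0 = 1: r = r^2 * 24 mod 41 = 1^2 * 24 = 1*24 = 24
  bit 1 = 0: r = r^2 mod 41 = 24^2 = 2
  bit 2 = 0: r = r^2 mod 41 = 2^2 = 4
  bit 3 = 1: r = r^2 * 24 mod 41 = 4^2 * 24 = 16*24 = 15
  bit 4 = 0: r = r^2 mod 41 = 15^2 = 20
  bit 5 = 1: r = r^2 * 24 mod 41 = 20^2 * 24 = 31*24 = 6
  -> s = B^a = 6

Answer: 7 24 6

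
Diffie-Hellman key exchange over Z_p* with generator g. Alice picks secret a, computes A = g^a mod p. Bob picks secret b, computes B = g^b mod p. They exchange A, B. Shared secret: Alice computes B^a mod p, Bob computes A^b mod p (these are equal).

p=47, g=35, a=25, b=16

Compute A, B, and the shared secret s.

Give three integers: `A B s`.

Answer: 44 28 32

Derivation:
A = 35^25 mod 47  (bits of 25 = 11001)
  bit 0 = 1: r = r^2 * 35 mod 47 = 1^2 * 35 = 1*35 = 35
  bit 1 = 1: r = r^2 * 35 mod 47 = 35^2 * 35 = 3*35 = 11
  bit 2 = 0: r = r^2 mod 47 = 11^2 = 27
  bit 3 = 0: r = r^2 mod 47 = 27^2 = 24
  bit 4 = 1: r = r^2 * 35 mod 47 = 24^2 * 35 = 12*35 = 44
  -> A = 44
B = 35^16 mod 47  (bits of 16 = 10000)
  bit 0 = 1: r = r^2 * 35 mod 47 = 1^2 * 35 = 1*35 = 35
  bit 1 = 0: r = r^2 mod 47 = 35^2 = 3
  bit 2 = 0: r = r^2 mod 47 = 3^2 = 9
  bit 3 = 0: r = r^2 mod 47 = 9^2 = 34
  bit 4 = 0: r = r^2 mod 47 = 34^2 = 28
  -> B = 28
s = B^a = 28^25 mod 47  (bits of 25 = 11001)
  bit 0 = 1: r = r^2 * 28 mod 47 = 1^2 * 28 = 1*28 = 28
  bit 1 = 1: r = r^2 * 28 mod 47 = 28^2 * 28 = 32*28 = 3
  bit 2 = 0: r = r^2 mod 47 = 3^2 = 9
  bit 3 = 0: r = r^2 mod 47 = 9^2 = 34
  bit 4 = 1: r = r^2 * 28 mod 47 = 34^2 * 28 = 28*28 = 32
  -> s = B^a = 32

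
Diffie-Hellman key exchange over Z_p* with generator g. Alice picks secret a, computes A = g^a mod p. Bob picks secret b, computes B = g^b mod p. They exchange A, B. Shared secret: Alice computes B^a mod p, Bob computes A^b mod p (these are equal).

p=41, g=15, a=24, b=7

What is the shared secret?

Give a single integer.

A = 15^24 mod 41  (bits of 24 = 11000)
  bit 0 = 1: r = r^2 * 15 mod 41 = 1^2 * 15 = 1*15 = 15
  bit 1 = 1: r = r^2 * 15 mod 41 = 15^2 * 15 = 20*15 = 13
  bit 2 = 0: r = r^2 mod 41 = 13^2 = 5
  bit 3 = 0: r = r^2 mod 41 = 5^2 = 25
  bit 4 = 0: r = r^2 mod 41 = 25^2 = 10
  -> A = 10
B = 15^7 mod 41  (bits of 7 = 111)
  bit 0 = 1: r = r^2 * 15 mod 41 = 1^2 * 15 = 1*15 = 15
  bit 1 = 1: r = r^2 * 15 mod 41 = 15^2 * 15 = 20*15 = 13
  bit 2 = 1: r = r^2 * 15 mod 41 = 13^2 * 15 = 5*15 = 34
  -> B = 34
s = B^a = 34^24 mod 41  (bits of 24 = 11000)
  bit 0 = 1: r = r^2 * 34 mod 41 = 1^2 * 34 = 1*34 = 34
  bit 1 = 1: r = r^2 * 34 mod 41 = 34^2 * 34 = 8*34 = 26
  bit 2 = 0: r = r^2 mod 41 = 26^2 = 20
  bit 3 = 0: r = r^2 mod 41 = 20^2 = 31
  bit 4 = 0: r = r^2 mod 41 = 31^2 = 18
  -> s = B^a = 18

Answer: 18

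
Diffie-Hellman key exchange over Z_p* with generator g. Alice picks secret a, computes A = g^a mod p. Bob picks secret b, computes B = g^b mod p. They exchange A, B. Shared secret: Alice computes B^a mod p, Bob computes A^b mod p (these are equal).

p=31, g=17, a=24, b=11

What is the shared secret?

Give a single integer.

A = 17^24 mod 31  (bits of 24 = 11000)
  bit 0 = 1: r = r^2 * 17 mod 31 = 1^2 * 17 = 1*17 = 17
  bit 1 = 1: r = r^2 * 17 mod 31 = 17^2 * 17 = 10*17 = 15
  bit 2 = 0: r = r^2 mod 31 = 15^2 = 8
  bit 3 = 0: r = r^2 mod 31 = 8^2 = 2
  bit 4 = 0: r = r^2 mod 31 = 2^2 = 4
  -> A = 4
B = 17^11 mod 31  (bits of 11 = 1011)
  bit 0 = 1: r = r^2 * 17 mod 31 = 1^2 * 17 = 1*17 = 17
  bit 1 = 0: r = r^2 mod 31 = 17^2 = 10
  bit 2 = 1: r = r^2 * 17 mod 31 = 10^2 * 17 = 7*17 = 26
  bit 3 = 1: r = r^2 * 17 mod 31 = 26^2 * 17 = 25*17 = 22
  -> B = 22
s = B^a = 22^24 mod 31  (bits of 24 = 11000)
  bit 0 = 1: r = r^2 * 22 mod 31 = 1^2 * 22 = 1*22 = 22
  bit 1 = 1: r = r^2 * 22 mod 31 = 22^2 * 22 = 19*22 = 15
  bit 2 = 0: r = r^2 mod 31 = 15^2 = 8
  bit 3 = 0: r = r^2 mod 31 = 8^2 = 2
  bit 4 = 0: r = r^2 mod 31 = 2^2 = 4
  -> s = B^a = 4

Answer: 4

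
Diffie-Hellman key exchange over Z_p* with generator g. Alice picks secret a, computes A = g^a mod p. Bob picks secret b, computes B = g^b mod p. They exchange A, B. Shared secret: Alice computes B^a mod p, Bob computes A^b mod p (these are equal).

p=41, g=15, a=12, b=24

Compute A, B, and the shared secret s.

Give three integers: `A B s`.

A = 15^12 mod 41  (bits of 12 = 1100)
  bit 0 = 1: r = r^2 * 15 mod 41 = 1^2 * 15 = 1*15 = 15
  bit 1 = 1: r = r^2 * 15 mod 41 = 15^2 * 15 = 20*15 = 13
  bit 2 = 0: r = r^2 mod 41 = 13^2 = 5
  bit 3 = 0: r = r^2 mod 41 = 5^2 = 25
  -> A = 25
B = 15^24 mod 41  (bits of 24 = 11000)
  bit 0 = 1: r = r^2 * 15 mod 41 = 1^2 * 15 = 1*15 = 15
  bit 1 = 1: r = r^2 * 15 mod 41 = 15^2 * 15 = 20*15 = 13
  bit 2 = 0: r = r^2 mod 41 = 13^2 = 5
  bit 3 = 0: r = r^2 mod 41 = 5^2 = 25
  bit 4 = 0: r = r^2 mod 41 = 25^2 = 10
  -> B = 10
s = B^a = 10^12 mod 41  (bits of 12 = 1100)
  bit 0 = 1: r = r^2 * 10 mod 41 = 1^2 * 10 = 1*10 = 10
  bit 1 = 1: r = r^2 * 10 mod 41 = 10^2 * 10 = 18*10 = 16
  bit 2 = 0: r = r^2 mod 41 = 16^2 = 10
  bit 3 = 0: r = r^2 mod 41 = 10^2 = 18
  -> s = B^a = 18

Answer: 25 10 18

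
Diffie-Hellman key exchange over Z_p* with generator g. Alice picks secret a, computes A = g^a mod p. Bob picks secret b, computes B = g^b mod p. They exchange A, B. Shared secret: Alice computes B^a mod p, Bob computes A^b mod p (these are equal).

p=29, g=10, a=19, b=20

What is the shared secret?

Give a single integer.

Answer: 16

Derivation:
A = 10^19 mod 29  (bits of 19 = 10011)
  bit 0 = 1: r = r^2 * 10 mod 29 = 1^2 * 10 = 1*10 = 10
  bit 1 = 0: r = r^2 mod 29 = 10^2 = 13
  bit 2 = 0: r = r^2 mod 29 = 13^2 = 24
  bit 3 = 1: r = r^2 * 10 mod 29 = 24^2 * 10 = 25*10 = 18
  bit 4 = 1: r = r^2 * 10 mod 29 = 18^2 * 10 = 5*10 = 21
  -> A = 21
B = 10^20 mod 29  (bits of 20 = 10100)
  bit 0 = 1: r = r^2 * 10 mod 29 = 1^2 * 10 = 1*10 = 10
  bit 1 = 0: r = r^2 mod 29 = 10^2 = 13
  bit 2 = 1: r = r^2 * 10 mod 29 = 13^2 * 10 = 24*10 = 8
  bit 3 = 0: r = r^2 mod 29 = 8^2 = 6
  bit 4 = 0: r = r^2 mod 29 = 6^2 = 7
  -> B = 7
s = B^a = 7^19 mod 29  (bits of 19 = 10011)
  bit 0 = 1: r = r^2 * 7 mod 29 = 1^2 * 7 = 1*7 = 7
  bit 1 = 0: r = r^2 mod 29 = 7^2 = 20
  bit 2 = 0: r = r^2 mod 29 = 20^2 = 23
  bit 3 = 1: r = r^2 * 7 mod 29 = 23^2 * 7 = 7*7 = 20
  bit 4 = 1: r = r^2 * 7 mod 29 = 20^2 * 7 = 23*7 = 16
  -> s = B^a = 16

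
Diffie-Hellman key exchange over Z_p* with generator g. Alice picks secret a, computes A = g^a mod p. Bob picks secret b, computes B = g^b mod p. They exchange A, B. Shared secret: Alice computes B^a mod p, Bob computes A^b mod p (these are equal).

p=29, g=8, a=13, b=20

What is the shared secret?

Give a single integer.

A = 8^13 mod 29  (bits of 13 = 1101)
  bit 0 = 1: r = r^2 * 8 mod 29 = 1^2 * 8 = 1*8 = 8
  bit 1 = 1: r = r^2 * 8 mod 29 = 8^2 * 8 = 6*8 = 19
  bit 2 = 0: r = r^2 mod 29 = 19^2 = 13
  bit 3 = 1: r = r^2 * 8 mod 29 = 13^2 * 8 = 24*8 = 18
  -> A = 18
B = 8^20 mod 29  (bits of 20 = 10100)
  bit 0 = 1: r = r^2 * 8 mod 29 = 1^2 * 8 = 1*8 = 8
  bit 1 = 0: r = r^2 mod 29 = 8^2 = 6
  bit 2 = 1: r = r^2 * 8 mod 29 = 6^2 * 8 = 7*8 = 27
  bit 3 = 0: r = r^2 mod 29 = 27^2 = 4
  bit 4 = 0: r = r^2 mod 29 = 4^2 = 16
  -> B = 16
s = B^a = 16^13 mod 29  (bits of 13 = 1101)
  bit 0 = 1: r = r^2 * 16 mod 29 = 1^2 * 16 = 1*16 = 16
  bit 1 = 1: r = r^2 * 16 mod 29 = 16^2 * 16 = 24*16 = 7
  bit 2 = 0: r = r^2 mod 29 = 7^2 = 20
  bit 3 = 1: r = r^2 * 16 mod 29 = 20^2 * 16 = 23*16 = 20
  -> s = B^a = 20

Answer: 20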